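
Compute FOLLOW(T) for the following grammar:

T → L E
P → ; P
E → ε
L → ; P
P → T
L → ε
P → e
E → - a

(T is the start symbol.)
{ $, '-' }

To compute FOLLOW(T), find every occurrence of T on a right-hand side N → α T β: add FIRST(β) \ {ε}, and if β is empty or nullable also add FOLLOW(N). Iterate to a fixed point.

T is the start symbol, so $ ∈ FOLLOW(T).
In P → T: T is at the end, add FOLLOW(P)

The FOLLOW sets referred to above (computed the same way, to a fixed point):
  FOLLOW(P) = { $, '-' }

Taking the union: FOLLOW(T) = { $, '-' }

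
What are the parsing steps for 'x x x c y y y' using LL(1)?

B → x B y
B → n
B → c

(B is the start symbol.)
LL(1) parsing maintains a stack (initially the start symbol over $) and the input. At each step: if the stack top is a terminal, match it against the current input token; if it is a non-terminal N, replace it with the RHS of M[N, lookahead] (the unique production whose predict set contains the lookahead).

Stack is shown with the top on the left.

Stack        Input            Action
------------------------------------
B $          x x x c y y y $  output B → x B y
x B y $      x x x c y y y $  match 'x'
B y $        x x c y y y $    output B → x B y
x B y y $    x x c y y y $    match 'x'
B y y $      x c y y y $      output B → x B y
x B y y y $  x c y y y $      match 'x'
B y y y $    c y y y $        output B → c
c y y y $    c y y y $        match 'c'
y y y $      y y y $          match 'y'
y y $        y y $            match 'y'
y $          y $              match 'y'
$            $                accept

The string is accepted.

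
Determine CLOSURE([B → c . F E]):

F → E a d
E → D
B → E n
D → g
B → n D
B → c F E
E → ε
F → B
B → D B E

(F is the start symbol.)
To compute CLOSURE, for each item [A → α.Bβ] where B is a non-terminal, add [B → .γ] for all productions B → γ; repeat for the newly added items until nothing changes.

Start with: [B → c . F E]
  [B → c . F E] has the dot before F: add [F → . E a d], [F → . B]
  [F → . E a d] has the dot before E: add [E → . D], [E → .]
  [F → . B] has the dot before B: add [B → . E n], [B → . n D], [B → . c F E], [B → . D B E]
  [E → . D] has the dot before D: add [D → . g]
No further items can be added.

CLOSURE = { [B → . D B E], [B → . E n], [B → . c F E], [B → . n D], [B → c . F E], [D → . g], [E → . D], [E → .], [F → . B], [F → . E a d] }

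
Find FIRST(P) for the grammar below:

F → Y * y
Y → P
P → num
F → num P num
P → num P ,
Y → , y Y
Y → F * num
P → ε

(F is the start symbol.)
From P → num:
  - num is a terminal: add 'num' and stop
From P → num P ,:
  - num is a terminal: add 'num' and stop
From P → ε:
  - ε-production, so ε ∈ FIRST(P)

Collecting: FIRST(P) = { 'num', ε }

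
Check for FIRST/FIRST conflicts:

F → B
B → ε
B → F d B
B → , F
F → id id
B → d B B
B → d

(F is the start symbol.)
Yes. F → B / F → id id on { 'id' }; B → F d B / B → ',' F on { ',' }; B → F d B / B → d B B on { 'd' }; B → F d B / B → d on { 'd' }; B → d B B / B → d on { 'd' }

A FIRST/FIRST conflict occurs when two productions N → α and N → β for the same non-terminal have FIRST(α) ∩ FIRST(β) ≠ ∅ (with ε ∈ FIRST of a nullable right-hand side, so two nullable alternatives also conflict).

FIRST sets of the non-terminals at (or reachable through a nullable prefix from) the front of some alternative:
  FIRST(B) = { ',', 'd', 'id', ε }
  FIRST(F) = { ',', 'd', 'id', ε }

Productions for F:
  F → B: FIRST = { ',', 'd', 'id', ε }
  F → id id: FIRST = { 'id' }
Productions for B:
  B → ε: FIRST = { ε }
  B → F d B: FIRST = { ',', 'd', 'id' }
  B → , F: FIRST = { ',' }
  B → d B B: FIRST = { 'd' }
  B → d: FIRST = { 'd' }

Conflict for F: F → B and F → id id
  Overlap: { 'id' }
Conflict for B: B → F d B and B → , F
  Overlap: { ',' }
Conflict for B: B → F d B and B → d B B
  Overlap: { 'd' }
Conflict for B: B → F d B and B → d
  Overlap: { 'd' }
Conflict for B: B → d B B and B → d
  Overlap: { 'd' }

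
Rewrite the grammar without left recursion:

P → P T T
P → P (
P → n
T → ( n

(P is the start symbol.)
P is directly left-recursive. The standard transformation for
  A → A α₁ | ... | A α_m | β₁ | ... | β_n
is
  A  → β₁ A' | ... | β_n A'
  A' → α₁ A' | ... | α_m A' | ε

P → n becomes P → n P'
P → P T T becomes P' → T T P'
P → P ( becomes P' → ( P'
Add P' → ε

Productions for other non-terminals are unchanged:
  T → ( n

Resulting grammar:
P → n P'
P' → T T P'
P' → ( P'
P' → ε
T → ( n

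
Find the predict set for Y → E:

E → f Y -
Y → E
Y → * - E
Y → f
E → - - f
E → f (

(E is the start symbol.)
PREDICT(Y → E) = (FIRST(RHS) \ {ε}) ∪ (FOLLOW(Y) if ε ∈ FIRST(RHS), i.e. RHS ⇒* ε)
FIRST(E) = { '-', 'f' }
FIRST(E) = { '-', 'f' }
ε ∉ FIRST(E), so FOLLOW(Y) is not added.
PREDICT(Y → E) = { '-', 'f' }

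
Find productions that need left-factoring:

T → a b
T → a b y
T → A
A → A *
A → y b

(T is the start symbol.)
Left-factoring is needed when two productions for the same non-terminal
share a common prefix on the right-hand side.

Productions for T:
  T → a b
  T → a b y
  T → A
Productions for A:
  A → A *
  A → y b

Found common prefix 'a b' in productions for T

Answer: Yes, T has productions with common prefix 'a b'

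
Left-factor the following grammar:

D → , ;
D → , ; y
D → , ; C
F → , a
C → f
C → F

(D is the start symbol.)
Left-factoring transforms A → αβ₁ | αβ₂ into A → αA' and A' → β₁ | β₂
(α is the longest common prefix among the alternatives). Repeat until
no nonterminal has two alternatives with a common prefix.

Round 1: D has alternatives sharing prefix ', ;'. Introduce D': D → , ; D'
  Add: D' → ε
  Add: D' → y
  Add: D' → C

No remaining common prefixes — done.

Resulting grammar:
D → , ; D'
D' → ε
D' → y
D' → C
F → , a
C → f
C → F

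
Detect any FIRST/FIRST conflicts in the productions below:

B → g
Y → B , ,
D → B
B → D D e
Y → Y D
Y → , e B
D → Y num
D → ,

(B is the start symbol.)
A FIRST/FIRST conflict occurs when two productions N → α and N → β for the same non-terminal have FIRST(α) ∩ FIRST(β) ≠ ∅ (with ε ∈ FIRST of a nullable right-hand side, so two nullable alternatives also conflict).

FIRST sets of the non-terminals at (or reachable through a nullable prefix from) the front of some alternative:
  FIRST(D) = { ',', 'g' }
  FIRST(B) = { ',', 'g' }
  FIRST(Y) = { ',', 'g' }

Productions for B:
  B → g: FIRST = { 'g' }
  B → D D e: FIRST = { ',', 'g' }
Productions for Y:
  Y → B , ,: FIRST = { ',', 'g' }
  Y → Y D: FIRST = { ',', 'g' }
  Y → , e B: FIRST = { ',' }
Productions for D:
  D → B: FIRST = { ',', 'g' }
  D → Y num: FIRST = { ',', 'g' }
  D → ,: FIRST = { ',' }

Conflict for B: B → g and B → D D e
  Overlap: { 'g' }
Conflict for Y: Y → B , , and Y → Y D
  Overlap: { ',', 'g' }
Conflict for Y: Y → B , , and Y → , e B
  Overlap: { ',' }
Conflict for Y: Y → Y D and Y → , e B
  Overlap: { ',' }
Conflict for D: D → B and D → Y num
  Overlap: { ',', 'g' }
Conflict for D: D → B and D → ,
  Overlap: { ',' }
Conflict for D: D → Y num and D → ,
  Overlap: { ',' }

Answer: Yes. B → g / B → D D e on { 'g' }; Y → B ',' ',' / Y → Y D on { ',', 'g' }; Y → B ',' ',' / Y → ',' e B on { ',' }; Y → Y D / Y → ',' e B on { ',' }; D → B / D → Y num on { ',', 'g' }; D → B / D → ',' on { ',' }; D → Y num / D → ',' on { ',' }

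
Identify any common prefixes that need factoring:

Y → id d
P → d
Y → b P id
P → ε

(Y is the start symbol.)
No, left-factoring is not needed

Left-factoring is needed when two productions for the same non-terminal
share a common prefix on the right-hand side.

Productions for Y:
  Y → id d
  Y → b P id
Productions for P:
  P → d
  P → ε

No common prefixes found.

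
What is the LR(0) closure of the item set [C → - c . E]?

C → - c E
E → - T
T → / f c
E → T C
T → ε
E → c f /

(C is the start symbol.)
Start with: [C → - c . E]
  [C → - c . E] has the dot before E: add [E → . - T], [E → . T C], [E → . c f /]
  [E → . T C] has the dot before T: add [T → . / f c], [T → .]
No further items can be added.

CLOSURE = { [C → - c . E], [E → . - T], [E → . T C], [E → . c f /], [T → . / f c], [T → .] }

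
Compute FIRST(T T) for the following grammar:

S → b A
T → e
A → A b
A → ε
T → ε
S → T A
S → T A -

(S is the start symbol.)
{ 'e', ε }

FIRST sets of the non-terminals involved (from the grammar, by fixed-point iteration):
  FIRST(T) = { 'e', ε }

To compute FIRST(T T), process the symbols left to right:
Symbol T is a non-terminal. Add FIRST(T) \ {ε} = { 'e' }
T is nullable (ε ∈ FIRST(T)), continue to the next symbol.
Symbol T is a non-terminal. Add FIRST(T) \ {ε} = { 'e' }
T is nullable (ε ∈ FIRST(T)), continue to the next symbol.
All symbols are nullable, so ε is in the result.
FIRST(T T) = { 'e', ε }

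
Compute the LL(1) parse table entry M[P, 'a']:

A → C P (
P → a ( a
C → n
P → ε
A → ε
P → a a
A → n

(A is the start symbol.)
P → a ( a, P → a a

To find M[P, 'a'], we find productions for P where 'a' is in the predict set (PREDICT(N → α) = (FIRST(α) \ {ε}) ∪ (FOLLOW(N) if α ⇒* ε)).

Relevant sets:
  FOLLOW(P) = { '(' }

P → a ( a: PREDICT = { 'a' }
  'a' is in predict set, so this production goes in M[P, 'a']
P → ε: PREDICT = { '(' }
P → a a: PREDICT = { 'a' }
  'a' is in predict set, so this production goes in M[P, 'a']

M[P, 'a'] = P → a ( a, P → a a  (a multiply-defined cell — the grammar is not LL(1))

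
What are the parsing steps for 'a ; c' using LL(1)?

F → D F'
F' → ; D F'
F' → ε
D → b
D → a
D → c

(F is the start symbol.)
LL(1) parsing maintains a stack (initially the start symbol over $) and the input. At each step: if the stack top is a terminal, match it against the current input token; if it is a non-terminal N, replace it with the RHS of M[N, lookahead] (the unique production whose predict set contains the lookahead).

Stack is shown with the top on the left.

Stack     Input    Action
-------------------------
F $       a ; c $  output F → D F'
D F' $    a ; c $  output D → a
a F' $    a ; c $  match 'a'
F' $      ; c $    output F' → ; D F'
; D F' $  ; c $    match ';'
D F' $    c $      output D → c
c F' $    c $      match 'c'
F' $      $        output F' → ε
$         $        accept

The string is accepted.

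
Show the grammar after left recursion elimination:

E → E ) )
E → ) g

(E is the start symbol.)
E is directly left-recursive. The standard transformation for
  A → A α₁ | ... | A α_m | β₁ | ... | β_n
is
  A  → β₁ A' | ... | β_n A'
  A' → α₁ A' | ... | α_m A' | ε

E → ) g becomes E → ) g E'
E → E ) ) becomes E' → ) ) E'
Add E' → ε

Resulting grammar:
E → ) g E'
E' → ) ) E'
E' → ε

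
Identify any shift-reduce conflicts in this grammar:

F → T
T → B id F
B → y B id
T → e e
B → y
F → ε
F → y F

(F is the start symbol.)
A shift-reduce conflict occurs when an LR(0) state has both:
  - a complete (reduce) item [A → α .] (dot at the end), and
  - a shift item [B → β . c γ] (dot before a terminal).

Augment with F' → F and build the canonical LR(0) collection (I0 = CLOSURE({[F' → . F]}), then GOTO on every symbol after a dot until no new states appear). It has 12 states:
  I0: { [B → . y B id], [B → . y], [F → . T], [F → . y F], [F → .], [F' → . F], [T → . B id F], [T → . e e] }  — shift, reduce
  I1: { [T → B . id F] }  — shift
  I2: { [F' → F .] }  — accept
  I3: { [F → T .] }  — reduce
  I4: { [T → e . e] }  — shift
  I5: { [B → . y B id], [B → . y], [B → y . B id], [B → y .], [F → . T], [F → . y F], [F → .], [F → y . F], [T → . B id F], [T → . e e] }  — shift, 2 reduces
  I6: { [B → y B . id], [T → B . id F] }  — shift
  I7: { [F → y F .] }  — reduce
  I8: { [B → . y B id], [B → . y], [B → y B id .], [F → . T], [F → . y F], [F → .], [T → . B id F], [T → . e e], [T → B id . F] }  — shift, 2 reduces
  I9: { [T → B id F .] }  — reduce
  I10: { [T → e e .] }  — reduce
  I11: { [B → . y B id], [B → . y], [F → . T], [F → . y F], [F → .], [T → . B id F], [T → . e e], [T → B id . F] }  — shift, reduce

I0 contains reduce item [F → .] and shift items [B → . y], [B → . y B id], [F → . y F], [T → . e e] — shift-reduce conflict.
I5 contains reduce items [B → y .], [F → .] and shift items [B → . y], [B → . y B id], [F → . y F], [T → . e e] — shift-reduce conflict.
I8 contains reduce items [B → y B id .], [F → .] and shift items [B → . y], [B → . y B id], [F → . y F], [T → . e e] — shift-reduce conflict.
I11 contains reduce item [F → .] and shift items [B → . y], [B → . y B id], [F → . y F], [T → . e e] — shift-reduce conflict.

Answer: Yes — I0: [F → .] vs [B → . y]; I5: [B → y .] vs [B → . y]; I8: [B → y B id .] vs [B → . y]; I11: [F → .] vs [B → . y]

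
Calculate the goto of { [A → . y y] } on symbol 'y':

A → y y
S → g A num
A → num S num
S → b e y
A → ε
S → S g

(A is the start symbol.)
{ [A → y . y] }

GOTO(I, 'y') = CLOSURE({ [A → αX.β] : [A → α.Xβ] ∈ I, X = 'y' })

Items with dot before 'y', with the dot advanced:
  [A → . y y] → [A → y . y]
Closure adds nothing (no advanced item has the dot before a non-terminal).

GOTO = { [A → y . y] }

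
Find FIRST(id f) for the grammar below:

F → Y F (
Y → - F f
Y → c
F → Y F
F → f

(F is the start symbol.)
{ 'id' }

To compute FIRST(id f), process the symbols left to right:
Symbol id is a terminal. Add 'id' and stop.
FIRST(id f) = { 'id' }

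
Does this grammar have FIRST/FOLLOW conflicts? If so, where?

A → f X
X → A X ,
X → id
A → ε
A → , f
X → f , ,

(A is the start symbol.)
Yes. A → f X with FOLLOW(A) on { 'f' }; A → ',' f with FOLLOW(A) on { ',' }

Nullable non-terminals: A.

A: nullable alternative(s) A → ε; FOLLOW(A) = { $, ',', 'f', 'id' }
  A → f X: FIRST \ {ε} = { 'f' } — overlaps FOLLOW(A) on { 'f' }: CONFLICT
  A → ε: FIRST \ {ε} = { } — this is the only nullable alternative, skip
  A → , f: FIRST \ {ε} = { ',' } — overlaps FOLLOW(A) on { ',' }: CONFLICT

X has no nullable alternative, so no FIRST/FOLLOW check is needed there.

So the grammar has 2 FIRST/FOLLOW conflicts (marked CONFLICT above).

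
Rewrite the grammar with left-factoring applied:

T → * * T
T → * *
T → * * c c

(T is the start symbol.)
T → * * T'
T' → T
T' → ε
T' → c c

Left-factoring transforms A → αβ₁ | αβ₂ into A → αA' and A' → β₁ | β₂
(α is the longest common prefix among the alternatives). Repeat until
no nonterminal has two alternatives with a common prefix.

Round 1: T has alternatives sharing prefix '* *'. Introduce T': T → * * T'
  Add: T' → T
  Add: T' → ε
  Add: T' → c c

No remaining common prefixes — done.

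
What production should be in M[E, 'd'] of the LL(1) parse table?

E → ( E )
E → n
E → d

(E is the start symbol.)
E → d

To find M[E, 'd'], we find productions for E where 'd' is in the predict set (PREDICT(N → α) = (FIRST(α) \ {ε}) ∪ (FOLLOW(N) if α ⇒* ε)).

E → ( E ): PREDICT = { '(' }
E → n: PREDICT = { 'n' }
E → d: PREDICT = { 'd' }
  'd' is in predict set, so this production goes in M[E, 'd']

M[E, 'd'] = E → d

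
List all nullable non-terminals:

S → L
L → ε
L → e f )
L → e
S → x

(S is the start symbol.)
{ 'L', 'S' }

A non-terminal is nullable if it can derive ε (the empty string): either it has an ε-production, or it has a production whose right-hand side consists entirely of nullable non-terminals.

ε-productions: L → ε
So L is immediately nullable.
S → L: every symbol on the right is nullable, so S is nullable too.
Every non-terminal is now nullable.
Nullable = { 'L', 'S' }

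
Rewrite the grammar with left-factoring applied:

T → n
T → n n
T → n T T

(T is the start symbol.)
T → n T'
T' → ε
T' → n
T' → T T

Left-factoring transforms A → αβ₁ | αβ₂ into A → αA' and A' → β₁ | β₂
(α is the longest common prefix among the alternatives). Repeat until
no nonterminal has two alternatives with a common prefix.

Round 1: T has alternatives sharing prefix 'n'. Introduce T': T → n T'
  Add: T' → ε
  Add: T' → n
  Add: T' → T T

No remaining common prefixes — done.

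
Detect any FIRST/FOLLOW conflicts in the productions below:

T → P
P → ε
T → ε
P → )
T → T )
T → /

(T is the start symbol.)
A FIRST/FOLLOW conflict occurs when a non-terminal N has a nullable alternative N → β (β ⇒* ε) and another alternative N → α with FIRST(α) ∩ FOLLOW(N) ≠ ∅: on such a lookahead the parser cannot decide between expanding α and letting N vanish via β.

Nullable non-terminals: P, T.
FIRST sets used below: FIRST(P) = { ')', ε }, FIRST(T) = { ')', '/', ε }

P: nullable alternative(s) P → ε; FOLLOW(P) = { $, ')' }
  P → ε: FIRST \ {ε} = { } — this is the only nullable alternative, skip
  P → ): FIRST \ {ε} = { ')' } — overlaps FOLLOW(P) on { ')' }: CONFLICT

T: nullable alternative(s) T → P, T → ε; FOLLOW(T) = { $, ')' }
  T → P: FIRST \ {ε} = { ')' } — overlaps FOLLOW(T) on { ')' }: CONFLICT
  T → ε: FIRST \ {ε} = { } — disjoint from FOLLOW(T)
  T → T ): FIRST \ {ε} = { ')', '/' } — overlaps FOLLOW(T) on { ')' }: CONFLICT
  T → /: FIRST \ {ε} = { '/' } — disjoint from FOLLOW(T)

So the grammar has 3 FIRST/FOLLOW conflicts (marked CONFLICT above).

Answer: Yes. T → P with FOLLOW(T) on { ')' }; T → T ')' with FOLLOW(T) on { ')' }; P → ')' with FOLLOW(P) on { ')' }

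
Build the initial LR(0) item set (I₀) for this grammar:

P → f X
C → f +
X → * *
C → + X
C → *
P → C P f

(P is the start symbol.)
{ [C → . *], [C → . + X], [C → . f +], [P → . C P f], [P → . f X], [P' → . P] }

First, augment the grammar with P' → P
I₀ = CLOSURE({ [P' → . P] }):
  [P' → . P] has the dot before P: add [P → . f X], [P → . C P f]
  [P → . C P f] has the dot before C: add [C → . f +], [C → . + X], [C → . *]
No further items can be added.

I₀ = { [C → . *], [C → . + X], [C → . f +], [P → . C P f], [P → . f X], [P' → . P] }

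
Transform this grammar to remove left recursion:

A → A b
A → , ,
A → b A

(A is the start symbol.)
A → , , A'
A → b A A'
A' → b A'
A' → ε

A is directly left-recursive. The standard transformation for
  A → A α₁ | ... | A α_m | β₁ | ... | β_n
is
  A  → β₁ A' | ... | β_n A'
  A' → α₁ A' | ... | α_m A' | ε

A → , , becomes A → , , A'
A → b A becomes A → b A A'
A → A b becomes A' → b A'
Add A' → ε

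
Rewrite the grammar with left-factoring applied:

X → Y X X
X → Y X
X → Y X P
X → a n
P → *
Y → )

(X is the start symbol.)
X → Y X X'
X' → X
X' → ε
X' → P
X → a n
P → *
Y → )

Left-factoring transforms A → αβ₁ | αβ₂ into A → αA' and A' → β₁ | β₂
(α is the longest common prefix among the alternatives). Repeat until
no nonterminal has two alternatives with a common prefix.

Round 1: X has alternatives sharing prefix 'Y X'. Introduce X': X → Y X X'
  Add: X' → X
  Add: X' → ε
  Add: X' → P

No remaining common prefixes — done.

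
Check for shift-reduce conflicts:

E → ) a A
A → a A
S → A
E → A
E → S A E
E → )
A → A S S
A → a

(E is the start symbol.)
Yes — I1: [E → ) .] vs [E → ) . a A]; I2: [E → A .] vs [A → . a]; I5: [A → a .] vs [A → . a]; I6: [A → a A .] vs [A → . a]; I7: [S → A .] vs [A → . a]; I13: [S → A .] vs [A → . a]; I15: [E → ) a A .] vs [A → . a]

A shift-reduce conflict occurs when an LR(0) state has both:
  - a complete (reduce) item [A → α .] (dot at the end), and
  - a shift item [B → β . c γ] (dot before a terminal).

Augment with E' → E and build the canonical LR(0) collection (I0 = CLOSURE({[E' → . E]}), then GOTO on every symbol after a dot until no new states appear). It has 16 states:
  I0: { [A → . A S S], [A → . a A], [A → . a], [E → . ) a A], [E → . )], [E → . A], [E → . S A E], [E' → . E], [S → . A] }  — shift
  I1: { [E → ) . a A], [E → ) .] }  — shift, reduce
  I2: { [A → . A S S], [A → . a A], [A → . a], [A → A . S S], [E → A .], [S → . A], [S → A .] }  — shift, 2 reduces
  I3: { [E' → E .] }  — accept
  I4: { [A → . A S S], [A → . a A], [A → . a], [E → S . A E] }  — shift
  I5: { [A → . A S S], [A → . a A], [A → . a], [A → a . A], [A → a .] }  — shift, reduce
  I6: { [A → . A S S], [A → . a A], [A → . a], [A → A . S S], [A → a A .], [S → . A] }  — shift, reduce
  I7: { [A → . A S S], [A → . a A], [A → . a], [A → A . S S], [S → . A], [S → A .] }  — shift, reduce
  I8: { [A → . A S S], [A → . a A], [A → . a], [A → A S . S], [S → . A] }  — shift
  I9: { [A → A S S .] }  — reduce
  I10: { [A → . A S S], [A → . a A], [A → . a], [A → A . S S], [E → . ) a A], [E → . )], [E → . A], [E → . S A E], [E → S A . E], [S → . A] }  — shift
  I11: { [E → S A E .] }  — reduce
  I12: { [A → . A S S], [A → . a A], [A → . a], [A → A S . S], [E → S . A E], [S → . A] }  — shift
  I13: { [A → . A S S], [A → . a A], [A → . a], [A → A . S S], [E → . ) a A], [E → . )], [E → . A], [E → . S A E], [E → S A . E], [S → . A], [S → A .] }  — shift, reduce
  I14: { [A → . A S S], [A → . a A], [A → . a], [E → ) a . A] }  — shift
  I15: { [A → . A S S], [A → . a A], [A → . a], [A → A . S S], [E → ) a A .], [S → . A] }  — shift, reduce

I1 contains reduce item [E → ) .] and shift item [E → ) . a A] — shift-reduce conflict.
I2 contains reduce items [E → A .], [S → A .] and shift items [A → . a], [A → . a A] — shift-reduce conflict.
I5 contains reduce item [A → a .] and shift items [A → . a], [A → . a A] — shift-reduce conflict.
I6 contains reduce item [A → a A .] and shift items [A → . a], [A → . a A] — shift-reduce conflict.
I7 contains reduce item [S → A .] and shift items [A → . a], [A → . a A] — shift-reduce conflict.
I13 contains reduce item [S → A .] and shift items [A → . a], [A → . a A], [E → . )], [E → . ) a A] — shift-reduce conflict.
I15 contains reduce item [E → ) a A .] and shift items [A → . a], [A → . a A] — shift-reduce conflict.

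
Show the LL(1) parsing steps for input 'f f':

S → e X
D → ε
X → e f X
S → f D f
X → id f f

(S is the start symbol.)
LL(1) parsing maintains a stack (initially the start symbol over $) and the input. At each step: if the stack top is a terminal, match it against the current input token; if it is a non-terminal N, replace it with the RHS of M[N, lookahead] (the unique production whose predict set contains the lookahead).

Stack is shown with the top on the left.

Stack    Input  Action
----------------------
S $      f f $  output S → f D f
f D f $  f f $  match 'f'
D f $    f $    output D → ε
f $      f $    match 'f'
$        $      accept

The string is accepted.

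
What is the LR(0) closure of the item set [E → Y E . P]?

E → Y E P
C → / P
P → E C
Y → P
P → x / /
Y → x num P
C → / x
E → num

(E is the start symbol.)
{ [E → . Y E P], [E → . num], [E → Y E . P], [P → . E C], [P → . x / /], [Y → . P], [Y → . x num P] }

To compute CLOSURE, for each item [A → α.Bβ] where B is a non-terminal, add [B → .γ] for all productions B → γ; repeat for the newly added items until nothing changes.

Start with: [E → Y E . P]
  [E → Y E . P] has the dot before P: add [P → . E C], [P → . x / /]
  [P → . E C] has the dot before E: add [E → . Y E P], [E → . num]
  [E → . Y E P] has the dot before Y: add [Y → . P], [Y → . x num P]
No further items can be added.

CLOSURE = { [E → . Y E P], [E → . num], [E → Y E . P], [P → . E C], [P → . x / /], [Y → . P], [Y → . x num P] }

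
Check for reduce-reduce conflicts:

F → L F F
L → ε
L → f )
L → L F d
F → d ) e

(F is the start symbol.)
No reduce-reduce conflicts

A reduce-reduce conflict occurs when an LR(0) state has two complete items [A → α .] and [B → β .] — both call for a reduction, and with no lookahead the parser cannot choose between them.

Augment with F' → F and build the canonical LR(0) collection (I0 = CLOSURE({[F' → . F]}), then GOTO on every symbol after a dot until no new states appear). It has 11 states:
  I0: { [F → . L F F], [F → . d ) e], [F' → . F], [L → . L F d], [L → . f )], [L → .] }  — shift, reduce
  I1: { [F' → F .] }  — accept
  I2: { [F → . L F F], [F → . d ) e], [F → L . F F], [L → . L F d], [L → . f )], [L → .], [L → L . F d] }  — shift, reduce
  I3: { [F → d . ) e] }  — shift
  I4: { [L → f . )] }  — shift
  I5: { [L → f ) .] }  — reduce
  I6: { [F → d ) . e] }  — shift
  I7: { [F → d ) e .] }  — reduce
  I8: { [F → . L F F], [F → . d ) e], [F → L F . F], [L → . L F d], [L → . f )], [L → .], [L → L F . d] }  — shift, reduce
  I9: { [F → L F F .] }  — reduce
  I10: { [F → d . ) e], [L → L F d .] }  — shift, reduce

No state contains more than one complete item.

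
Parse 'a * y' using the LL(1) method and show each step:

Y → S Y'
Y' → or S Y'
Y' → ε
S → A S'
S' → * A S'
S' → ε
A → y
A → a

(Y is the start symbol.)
LL(1) parsing maintains a stack (initially the start symbol over $) and the input. At each step: if the stack top is a terminal, match it against the current input token; if it is a non-terminal N, replace it with the RHS of M[N, lookahead] (the unique production whose predict set contains the lookahead).

Stack is shown with the top on the left.

Stack        Input    Action
----------------------------
Y $          a * y $  output Y → S Y'
S Y' $       a * y $  output S → A S'
A S' Y' $    a * y $  output A → a
a S' Y' $    a * y $  match 'a'
S' Y' $      * y $    output S' → * A S'
* A S' Y' $  * y $    match '*'
A S' Y' $    y $      output A → y
y S' Y' $    y $      match 'y'
S' Y' $      $        output S' → ε
Y' $         $        output Y' → ε
$            $        accept

The string is accepted.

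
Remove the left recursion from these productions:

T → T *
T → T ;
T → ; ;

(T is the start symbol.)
T is directly left-recursive. The standard transformation for
  A → A α₁ | ... | A α_m | β₁ | ... | β_n
is
  A  → β₁ A' | ... | β_n A'
  A' → α₁ A' | ... | α_m A' | ε

T → ; ; becomes T → ; ; T'
T → T * becomes T' → * T'
T → T ; becomes T' → ; T'
Add T' → ε

Resulting grammar:
T → ; ; T'
T' → * T'
T' → ; T'
T' → ε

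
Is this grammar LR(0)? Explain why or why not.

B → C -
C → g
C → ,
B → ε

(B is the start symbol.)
A grammar is LR(0) if no state in the canonical LR(0) collection has:
  - both a shift item (dot before a terminal) and a complete item (shift-reduce conflict), or
  - two or more complete items (reduce-reduce conflict; the accept item [B' → B .] counts as a complete item here).

Augment with B' → B and build the canonical LR(0) collection (I0 = CLOSURE({[B' → . B]}), then GOTO on every symbol after a dot until no new states appear). It has 6 states:
  I0: { [B → . C -], [B → .], [B' → . B], [C → . ,], [C → . g] }  — shift, reduce
  I1: { [C → , .] }  — reduce
  I2: { [B' → B .] }  — accept
  I3: { [B → C . -] }  — shift
  I4: { [C → g .] }  — reduce
  I5: { [B → C - .] }  — reduce

Conflict in state I0:
  Shift-reduce conflict between [B → .] and [C → . ,]
So the grammar is NOT LR(0).

Answer: No. Shift-reduce conflict between [B → .] and [C → . ,]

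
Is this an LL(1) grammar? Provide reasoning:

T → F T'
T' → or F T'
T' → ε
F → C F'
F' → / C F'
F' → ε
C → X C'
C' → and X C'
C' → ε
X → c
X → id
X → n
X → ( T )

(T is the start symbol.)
A grammar is LL(1) if for each non-terminal N with multiple productions, the predict sets of those productions are pairwise disjoint, where PREDICT(N → α) = (FIRST(α) \ {ε}) ∪ (FOLLOW(N) if α ⇒* ε).

Relevant sets:
  FOLLOW(T') = { $, ')' }
  FOLLOW(F') = { $, ')', 'or' }
  FOLLOW(C') = { $, ')', '/', 'or' }

For T':
  PREDICT(T' → or F T') = { 'or' }
  PREDICT(T' → ε) = { $, ')' }
For F':
  PREDICT(F' → '/' C F') = { '/' }
  PREDICT(F' → ε) = { $, ')', 'or' }
For C':
  PREDICT(C' → and X C') = { 'and' }
  PREDICT(C' → ε) = { $, ')', '/', 'or' }
For X:
  PREDICT(X → c) = { 'c' }
  PREDICT(X → id) = { 'id' }
  PREDICT(X → n) = { 'n' }
  PREDICT(X → '(' T ')') = { '(' }
T, F, C have a single production, so nothing to check there.

All predict sets are disjoint. The grammar IS LL(1).

Answer: Yes, the grammar is LL(1).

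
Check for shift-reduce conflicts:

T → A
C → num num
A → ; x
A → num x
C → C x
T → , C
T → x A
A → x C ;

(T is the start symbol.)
Augment with T' → T and build the canonical LR(0) collection (I0 = CLOSURE({[T' → . T]}), then GOTO on every symbol after a dot until no new states appear). It has 18 states:
  I0: { [A → . ; x], [A → . num x], [A → . x C ;], [T → . , C], [T → . A], [T → . x A], [T' → . T] }  — shift
  I1: { [C → . C x], [C → . num num], [T → , . C] }  — shift
  I2: { [A → ; . x] }  — shift
  I3: { [T → A .] }  — reduce
  I4: { [T' → T .] }  — accept
  I5: { [A → num . x] }  — shift
  I6: { [A → . ; x], [A → . num x], [A → . x C ;], [A → x . C ;], [C → . C x], [C → . num num], [T → x . A] }  — shift
  I7: { [T → x A .] }  — reduce
  I8: { [A → x C . ;], [C → C . x] }  — shift
  I9: { [A → num . x], [C → num . num] }  — shift
  I10: { [A → x . C ;], [C → . C x], [C → . num num] }  — shift
  I11: { [C → num . num] }  — shift
  I12: { [C → num num .] }  — reduce
  I13: { [A → num x .] }  — reduce
  I14: { [A → x C ; .] }  — reduce
  I15: { [C → C x .] }  — reduce
  I16: { [A → ; x .] }  — reduce
  I17: { [C → C . x], [T → , C .] }  — shift, reduce

I17 contains reduce item [T → , C .] and shift item [C → C . x] — shift-reduce conflict.

Answer: Yes — I17: [T → , C .] vs [C → C . x]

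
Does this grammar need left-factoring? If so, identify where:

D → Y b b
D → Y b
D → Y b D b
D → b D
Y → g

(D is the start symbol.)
Left-factoring is needed when two productions for the same non-terminal
share a common prefix on the right-hand side.

Productions for D:
  D → Y b b
  D → Y b
  D → Y b D b
  D → b D

Found common prefix 'Y b' in productions for D

Answer: Yes, D has productions with common prefix 'Y b'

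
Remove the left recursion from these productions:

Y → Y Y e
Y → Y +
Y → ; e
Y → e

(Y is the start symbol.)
Y → ; e Y'
Y → e Y'
Y' → Y e Y'
Y' → + Y'
Y' → ε

Y is directly left-recursive. The standard transformation for
  A → A α₁ | ... | A α_m | β₁ | ... | β_n
is
  A  → β₁ A' | ... | β_n A'
  A' → α₁ A' | ... | α_m A' | ε

Y → ; e becomes Y → ; e Y'
Y → e becomes Y → e Y'
Y → Y Y e becomes Y' → Y e Y'
Y → Y + becomes Y' → + Y'
Add Y' → ε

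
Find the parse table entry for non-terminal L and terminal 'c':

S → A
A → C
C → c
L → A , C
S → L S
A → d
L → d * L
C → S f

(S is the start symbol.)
L → A , C

To find M[L, 'c'], we find productions for L where 'c' is in the predict set (PREDICT(N → α) = (FIRST(α) \ {ε}) ∪ (FOLLOW(N) if α ⇒* ε)).

Relevant sets:
  FIRST(A) = { 'c', 'd' }

L → A , C: PREDICT = { 'c', 'd' }
  'c' is in predict set, so this production goes in M[L, 'c']
L → d * L: PREDICT = { 'd' }

M[L, 'c'] = L → A , C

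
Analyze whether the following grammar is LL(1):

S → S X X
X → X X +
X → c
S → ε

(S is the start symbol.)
No. Predict set conflict for S: { 'c' }

Relevant sets:
  FIRST(S) = { 'c', ε }
  FIRST(X) = { 'c' }
  FOLLOW(S) = { $, 'c' }

For S:
  PREDICT(S → S X X) = { 'c' }
  PREDICT(S → ε) = { $, 'c' }
For X:
  PREDICT(X → X X '+') = { 'c' }
  PREDICT(X → c) = { 'c' }

Conflict found: Predict set conflict for S: { 'c' }
The grammar is NOT LL(1).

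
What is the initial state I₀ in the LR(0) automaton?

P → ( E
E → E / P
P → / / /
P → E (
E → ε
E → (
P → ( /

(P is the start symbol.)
First, augment the grammar with P' → P
I₀ = CLOSURE({ [P' → . P] }):
  [P' → . P] has the dot before P: add [P → . ( E], [P → . / / /], [P → . E (], [P → . ( /]
  [P → . E (] has the dot before E: add [E → . E / P], [E → .], [E → . (]
No further items can be added.

I₀ = { [E → . (], [E → . E / P], [E → .], [P → . ( /], [P → . ( E], [P → . / / /], [P → . E (], [P' → . P] }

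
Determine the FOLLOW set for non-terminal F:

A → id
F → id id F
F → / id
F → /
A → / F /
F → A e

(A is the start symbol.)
To compute FOLLOW(F), find every occurrence of F on a right-hand side N → α F β: add FIRST(β) \ {ε}, and if β is empty or nullable also add FOLLOW(N). Iterate to a fixed point.

In F → id id F: F is at the end; this adds FOLLOW(F) to itself — nothing new
In A → / F /: F is followed by '/', add FIRST('/') \ {ε} = { '/' }

Taking the union: FOLLOW(F) = { '/' }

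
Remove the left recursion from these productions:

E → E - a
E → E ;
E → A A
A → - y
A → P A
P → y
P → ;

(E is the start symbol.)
E is directly left-recursive. The standard transformation for
  A → A α₁ | ... | A α_m | β₁ | ... | β_n
is
  A  → β₁ A' | ... | β_n A'
  A' → α₁ A' | ... | α_m A' | ε

E → A A becomes E → A A E'
E → E - a becomes E' → - a E'
E → E ; becomes E' → ; E'
Add E' → ε

Productions for other non-terminals are unchanged:
  A → - y
  A → P A
  P → y
  P → ;

Resulting grammar:
E → A A E'
E' → - a E'
E' → ; E'
E' → ε
A → - y
A → P A
P → y
P → ;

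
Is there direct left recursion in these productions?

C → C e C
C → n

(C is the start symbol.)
C → C e C: LEFT RECURSIVE (starts with C)
C → n: starts with n

The grammar has direct left recursion on: C.

Answer: Yes, C is left-recursive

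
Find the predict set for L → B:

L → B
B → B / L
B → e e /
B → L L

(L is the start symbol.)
{ 'e' }

PREDICT(L → B) = (FIRST(RHS) \ {ε}) ∪ (FOLLOW(L) if ε ∈ FIRST(RHS), i.e. RHS ⇒* ε)
FIRST(B) = { 'e' }
FIRST(B) = { 'e' }
ε ∉ FIRST(B), so FOLLOW(L) is not added.
PREDICT(L → B) = { 'e' }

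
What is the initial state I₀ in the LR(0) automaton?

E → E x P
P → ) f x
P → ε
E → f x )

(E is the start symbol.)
{ [E → . E x P], [E → . f x )], [E' → . E] }

First, augment the grammar with E' → E
I₀ = CLOSURE({ [E' → . E] }):
  [E' → . E] has the dot before E: add [E → . E x P], [E → . f x )]
No further items can be added.

I₀ = { [E → . E x P], [E → . f x )], [E' → . E] }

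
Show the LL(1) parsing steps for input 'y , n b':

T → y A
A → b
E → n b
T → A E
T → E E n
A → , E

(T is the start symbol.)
LL(1) parsing maintains a stack (initially the start symbol over $) and the input. At each step: if the stack top is a terminal, match it against the current input token; if it is a non-terminal N, replace it with the RHS of M[N, lookahead] (the unique production whose predict set contains the lookahead).

Stack is shown with the top on the left.

Stack  Input      Action
------------------------
T $    y , n b $  output T → y A
y A $  y , n b $  match 'y'
A $    , n b $    output A → , E
, E $  , n b $    match ','
E $    n b $      output E → n b
n b $  n b $      match 'n'
b $    b $        match 'b'
$      $          accept

The string is accepted.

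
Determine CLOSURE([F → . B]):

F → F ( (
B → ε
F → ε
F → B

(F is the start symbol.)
{ [B → .], [F → . B] }

To compute CLOSURE, for each item [A → α.Bβ] where B is a non-terminal, add [B → .γ] for all productions B → γ; repeat for the newly added items until nothing changes.

Start with: [F → . B]
  [F → . B] has the dot before B: add [B → .]
No further items can be added.

CLOSURE = { [B → .], [F → . B] }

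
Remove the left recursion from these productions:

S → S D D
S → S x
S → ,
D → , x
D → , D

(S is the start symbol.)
S → , S'
S' → D D S'
S' → x S'
S' → ε
D → , x
D → , D

S is directly left-recursive. The standard transformation for
  A → A α₁ | ... | A α_m | β₁ | ... | β_n
is
  A  → β₁ A' | ... | β_n A'
  A' → α₁ A' | ... | α_m A' | ε

S → , becomes S → , S'
S → S D D becomes S' → D D S'
S → S x becomes S' → x S'
Add S' → ε

Productions for other non-terminals are unchanged:
  D → , x
  D → , D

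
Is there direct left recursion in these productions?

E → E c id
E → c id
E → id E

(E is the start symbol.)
Yes, E is left-recursive

Direct left recursion occurs when N → N α for some non-terminal N (the right-hand side begins with the left-hand side itself).

E → E c id: LEFT RECURSIVE (starts with E)
E → c id: starts with c
E → id E: starts with id

The grammar has direct left recursion on: E.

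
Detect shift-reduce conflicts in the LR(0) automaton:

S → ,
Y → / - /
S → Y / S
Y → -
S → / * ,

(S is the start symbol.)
Augment with S' → S and build the canonical LR(0) collection (I0 = CLOSURE({[S' → . S]}), then GOTO on every symbol after a dot until no new states appear). It has 12 states:
  I0: { [S → . ,], [S → . / * ,], [S → . Y / S], [S' → . S], [Y → . -], [Y → . / - /] }  — shift
  I1: { [S → , .] }  — reduce
  I2: { [Y → - .] }  — reduce
  I3: { [S → / . * ,], [Y → / . - /] }  — shift
  I4: { [S' → S .] }  — accept
  I5: { [S → Y . / S] }  — shift
  I6: { [S → . ,], [S → . / * ,], [S → . Y / S], [S → Y / . S], [Y → . -], [Y → . / - /] }  — shift
  I7: { [S → Y / S .] }  — reduce
  I8: { [S → / * . ,] }  — shift
  I9: { [Y → / - . /] }  — shift
  I10: { [Y → / - / .] }  — reduce
  I11: { [S → / * , .] }  — reduce

No state contains both a complete item and a shift item.

Answer: No shift-reduce conflicts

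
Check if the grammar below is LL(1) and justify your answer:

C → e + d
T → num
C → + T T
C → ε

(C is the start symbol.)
Yes, the grammar is LL(1).

A grammar is LL(1) if for each non-terminal N with multiple productions, the predict sets of those productions are pairwise disjoint, where PREDICT(N → α) = (FIRST(α) \ {ε}) ∪ (FOLLOW(N) if α ⇒* ε).

Relevant sets:
  FOLLOW(C) = { $ }

For C:
  PREDICT(C → e '+' d) = { 'e' }
  PREDICT(C → '+' T T) = { '+' }
  PREDICT(C → ε) = { $ }
T has a single production, so nothing to check there.

All predict sets are disjoint. The grammar IS LL(1).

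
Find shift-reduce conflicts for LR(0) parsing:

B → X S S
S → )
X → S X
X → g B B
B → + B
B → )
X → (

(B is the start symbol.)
Augment with B' → B and build the canonical LR(0) collection (I0 = CLOSURE({[B' → . B]}), then GOTO on every symbol after a dot until no new states appear). It has 15 states:
  I0: { [B → . )], [B → . + B], [B → . X S S], [B' → . B], [S → . )], [X → . (], [X → . S X], [X → . g B B] }  — shift
  I1: { [X → ( .] }  — reduce
  I2: { [B → ) .], [S → ) .] }  — 2 reduces
  I3: { [B → + . B], [B → . )], [B → . + B], [B → . X S S], [S → . )], [X → . (], [X → . S X], [X → . g B B] }  — shift
  I4: { [B' → B .] }  — accept
  I5: { [S → . )], [X → . (], [X → . S X], [X → . g B B], [X → S . X] }  — shift
  I6: { [B → X . S S], [S → . )] }  — shift
  I7: { [B → . )], [B → . + B], [B → . X S S], [S → . )], [X → . (], [X → . S X], [X → . g B B], [X → g . B B] }  — shift
  I8: { [B → . )], [B → . + B], [B → . X S S], [S → . )], [X → . (], [X → . S X], [X → . g B B], [X → g B . B] }  — shift
  I9: { [X → g B B .] }  — reduce
  I10: { [S → ) .] }  — reduce
  I11: { [B → X S . S], [S → . )] }  — shift
  I12: { [B → X S S .] }  — reduce
  I13: { [X → S X .] }  — reduce
  I14: { [B → + B .] }  — reduce

No state contains both a complete item and a shift item.

Answer: No shift-reduce conflicts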